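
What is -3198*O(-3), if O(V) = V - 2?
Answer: 15990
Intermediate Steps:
O(V) = -2 + V
-3198*O(-3) = -3198*(-2 - 3) = -3198*(-5) = 15990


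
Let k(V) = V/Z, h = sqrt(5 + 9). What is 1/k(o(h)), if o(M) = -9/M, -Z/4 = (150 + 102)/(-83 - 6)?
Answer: -112*sqrt(14)/89 ≈ -4.7086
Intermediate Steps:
Z = 1008/89 (Z = -4*(150 + 102)/(-83 - 6) = -1008/(-89) = -1008*(-1)/89 = -4*(-252/89) = 1008/89 ≈ 11.326)
h = sqrt(14) ≈ 3.7417
k(V) = 89*V/1008 (k(V) = V/(1008/89) = V*(89/1008) = 89*V/1008)
1/k(o(h)) = 1/(89*(-9*sqrt(14)/14)/1008) = 1/(-89*sqrt(14)/1568) = -112*sqrt(14)/89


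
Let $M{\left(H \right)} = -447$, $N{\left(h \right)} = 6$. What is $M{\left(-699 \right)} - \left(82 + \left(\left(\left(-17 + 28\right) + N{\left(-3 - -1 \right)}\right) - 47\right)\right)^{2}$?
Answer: $-3151$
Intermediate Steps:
$M{\left(-699 \right)} - \left(82 + \left(\left(\left(-17 + 28\right) + N{\left(-3 - -1 \right)}\right) - 47\right)\right)^{2} = -447 - \left(82 + \left(\left(\left(-17 + 28\right) + 6\right) - 47\right)\right)^{2} = -447 - \left(82 + \left(\left(11 + 6\right) - 47\right)\right)^{2} = -447 - \left(82 + \left(17 - 47\right)\right)^{2} = -447 - \left(82 - 30\right)^{2} = -447 - 52^{2} = -447 - 2704 = -3151$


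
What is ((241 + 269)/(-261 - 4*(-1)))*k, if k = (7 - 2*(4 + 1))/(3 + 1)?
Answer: 765/514 ≈ 1.4883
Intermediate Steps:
k = -¾ (k = (7 - 2*5)/4 = (7 - 10)*(¼) = -3*¼ = -¾ ≈ -0.75000)
((241 + 269)/(-261 - 4*(-1)))*k = ((241 + 269)/(-261 - 4*(-1)))*(-¾) = (510/(-261 + 4))*(-¾) = (510/(-257))*(-¾) = (510*(-1/257))*(-¾) = -510/257*(-¾) = 765/514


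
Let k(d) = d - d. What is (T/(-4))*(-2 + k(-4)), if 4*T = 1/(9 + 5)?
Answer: 1/112 ≈ 0.0089286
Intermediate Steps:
k(d) = 0
T = 1/56 (T = 1/(4*(9 + 5)) = (¼)/14 = (¼)*(1/14) = 1/56 ≈ 0.017857)
(T/(-4))*(-2 + k(-4)) = ((1/56)/(-4))*(-2 + 0) = ((1/56)*(-¼))*(-2) = -1/224*(-2) = 1/112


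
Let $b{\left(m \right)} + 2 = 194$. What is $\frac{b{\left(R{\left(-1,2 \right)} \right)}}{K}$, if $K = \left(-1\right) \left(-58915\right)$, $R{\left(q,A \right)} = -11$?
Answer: $\frac{192}{58915} \approx 0.0032589$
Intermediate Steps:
$b{\left(m \right)} = 192$ ($b{\left(m \right)} = -2 + 194 = 192$)
$K = 58915$
$\frac{b{\left(R{\left(-1,2 \right)} \right)}}{K} = \frac{192}{58915}$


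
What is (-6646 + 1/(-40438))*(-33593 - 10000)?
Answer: 11715660119757/40438 ≈ 2.8972e+8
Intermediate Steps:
(-6646 + 1/(-40438))*(-33593 - 10000) = (-6646 - 1/40438)*(-43593) = -268750949/40438*(-43593) = 11715660119757/40438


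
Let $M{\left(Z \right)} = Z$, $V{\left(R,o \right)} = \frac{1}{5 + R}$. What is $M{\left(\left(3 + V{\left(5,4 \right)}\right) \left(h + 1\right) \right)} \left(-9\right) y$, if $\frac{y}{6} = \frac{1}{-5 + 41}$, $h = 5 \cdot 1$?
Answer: $- \frac{279}{10} \approx -27.9$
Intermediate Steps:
$h = 5$
$y = \frac{1}{6}$ ($y = \frac{6}{-5 + 41} = \frac{6}{36} = 6 \cdot \frac{1}{36} = \frac{1}{6} \approx 0.16667$)
$M{\left(\left(3 + V{\left(5,4 \right)}\right) \left(h + 1\right) \right)} \left(-9\right) y = \left(3 + \frac{1}{5 + 5}\right) \left(5 + 1\right) \left(-9\right) \frac{1}{6} = \left(3 + \frac{1}{10}\right) 6 \left(-9\right) \frac{1}{6} = \frac{31}{10} \cdot 6 \left(-9\right) \frac{1}{6} = \frac{93}{5} \left(-9\right) \frac{1}{6} = \left(- \frac{837}{5}\right) \frac{1}{6} = - \frac{279}{10}$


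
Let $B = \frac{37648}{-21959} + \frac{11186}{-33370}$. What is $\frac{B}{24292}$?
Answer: $- \frac{15978161}{189366949940} \approx -8.4377 \cdot 10^{-5}$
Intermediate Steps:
$B = - \frac{15978161}{7795445}$ ($B = 37648 \left(- \frac{1}{21959}\right) + 11186 \left(- \frac{1}{33370}\right) = - \frac{37648}{21959} - \frac{119}{355} = - \frac{15978161}{7795445} \approx -2.0497$)
$\frac{B}{24292} = - \frac{15978161}{7795445 \cdot 24292} = \left(- \frac{15978161}{7795445}\right) \frac{1}{24292} = - \frac{15978161}{189366949940}$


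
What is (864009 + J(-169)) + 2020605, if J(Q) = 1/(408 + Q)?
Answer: 689422747/239 ≈ 2.8846e+6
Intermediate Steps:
(864009 + J(-169)) + 2020605 = (864009 + 1/(408 - 169)) + 2020605 = (864009 + 1/239) + 2020605 = 206498152/239 + 2020605 = 689422747/239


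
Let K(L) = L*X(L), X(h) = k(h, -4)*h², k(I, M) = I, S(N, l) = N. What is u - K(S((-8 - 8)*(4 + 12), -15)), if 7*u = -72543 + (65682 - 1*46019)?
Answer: -30064823952/7 ≈ -4.2950e+9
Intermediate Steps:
X(h) = h³ (X(h) = h*h² = h³)
K(L) = L⁴ (K(L) = L*L³ = L⁴)
u = -52880/7 (u = (-72543 + (65682 - 1*46019))/7 = (-72543 + (65682 - 46019))/7 = (-72543 + 19663)/7 = (⅐)*(-52880) = -52880/7 ≈ -7554.3)
u - K(S((-8 - 8)*(4 + 12), -15)) = -52880/7 - ((-8 - 8)*(4 + 12))⁴ = -52880/7 - (-16*16)⁴ = -52880/7 - 1*(-256)⁴ = -52880/7 - 1*4294967296 = -52880/7 - 4294967296 = -30064823952/7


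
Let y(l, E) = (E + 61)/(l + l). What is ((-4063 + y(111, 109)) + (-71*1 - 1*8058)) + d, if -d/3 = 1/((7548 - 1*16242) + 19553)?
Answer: -14694692326/1205349 ≈ -12191.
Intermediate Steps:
y(l, E) = (61 + E)/(2*l) (y(l, E) = (61 + E)/((2*l)) = (61 + E)*(1/(2*l)) = (61 + E)/(2*l))
d = -3/10859 (d = -3/((7548 - 1*16242) + 19553) = -3/((7548 - 16242) + 19553) = -3/(-8694 + 19553) = -3/10859 ≈ -0.00027627)
((-4063 + y(111, 109)) + (-71*1 - 1*8058)) + d = ((-4063 + (1/2)*(61 + 109)/111) + (-71*1 - 1*8058)) - 3/10859 = ((-4063 + (1/2)*(1/111)*170) + (-71 - 8058)) - 3/10859 = ((-4063 + 85/111) - 8129) - 3/10859 = (-450908/111 - 8129) - 3/10859 = -1353227/111 - 3/10859 = -14694692326/1205349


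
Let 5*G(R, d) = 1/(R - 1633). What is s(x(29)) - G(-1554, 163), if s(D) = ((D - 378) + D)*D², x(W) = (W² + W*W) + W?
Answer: 142002743478941/15935 ≈ 8.9114e+9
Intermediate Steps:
G(R, d) = 1/(5*(-1633 + R)) (G(R, d) = 1/(5*(R - 1633)) = 1/(5*(-1633 + R)))
x(W) = W + 2*W² (x(W) = (W² + W²) + W = 2*W² + W = W + 2*W²)
s(D) = D²*(-378 + 2*D) (s(D) = ((-378 + D) + D)*D² = (-378 + 2*D)*D² = D²*(-378 + 2*D))
s(x(29)) - G(-1554, 163) = 2*(29*(1 + 2*29))²*(-189 + 29*(1 + 2*29)) - 1/(5*(-1633 - 1554)) = 2*(29*(1 + 58))²*(-189 + 29*(1 + 58)) - 1/(5*(-3187)) = 2*(29*59)²*(-189 + 29*59) - (-1)/(5*3187) = 2*1711²*(-189 + 1711) - 1*(-1/15935) = 2*2927521*1522 + 1/15935 = 8911373924 + 1/15935 = 142002743478941/15935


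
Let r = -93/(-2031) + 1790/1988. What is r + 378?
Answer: 255007293/672938 ≈ 378.95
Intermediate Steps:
r = 636729/672938 (r = -93*(-1/2031) + 1790*(1/1988) = 31/677 + 895/994 = 636729/672938 ≈ 0.94619)
r + 378 = 636729/672938 + 378 = 255007293/672938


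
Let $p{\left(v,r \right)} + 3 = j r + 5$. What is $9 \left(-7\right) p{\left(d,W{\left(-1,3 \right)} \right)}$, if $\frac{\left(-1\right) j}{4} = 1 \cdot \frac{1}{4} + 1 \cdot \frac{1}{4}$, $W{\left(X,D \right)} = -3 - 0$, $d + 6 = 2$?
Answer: $-504$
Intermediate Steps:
$d = -4$ ($d = -6 + 2 = -4$)
$W{\left(X,D \right)} = -3$ ($W{\left(X,D \right)} = -3 + 0 = -3$)
$j = -2$ ($j = - 4 \left(1 \cdot \frac{1}{4} + 1 \cdot \frac{1}{4}\right) = - 4 \left(\frac{1}{4} + \frac{1}{4}\right) = \left(-4\right) \frac{1}{2} = -2$)
$p{\left(v,r \right)} = 2 - 2 r$ ($p{\left(v,r \right)} = -3 - \left(-5 + 2 r\right) = 2 - 2 r$)
$9 \left(-7\right) p{\left(d,W{\left(-1,3 \right)} \right)} = 9 \left(-7\right) \left(2 - -6\right) = - 63 \left(2 + 6\right) = \left(-63\right) 8 = -504$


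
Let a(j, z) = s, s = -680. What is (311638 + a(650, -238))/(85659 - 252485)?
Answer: -155479/83413 ≈ -1.8640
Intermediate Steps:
a(j, z) = -680
(311638 + a(650, -238))/(85659 - 252485) = (311638 - 680)/(85659 - 252485) = 310958/(-166826) = 310958*(-1/166826) = -155479/83413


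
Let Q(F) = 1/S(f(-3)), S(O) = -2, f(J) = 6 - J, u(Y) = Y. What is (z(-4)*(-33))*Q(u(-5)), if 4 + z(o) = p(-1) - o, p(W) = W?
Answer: -33/2 ≈ -16.500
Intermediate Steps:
Q(F) = -½ (Q(F) = 1/(-2) = -½)
z(o) = -5 - o (z(o) = -4 + (-1 - o) = -5 - o)
(z(-4)*(-33))*Q(u(-5)) = ((-5 - 1*(-4))*(-33))*(-½) = ((-5 + 4)*(-33))*(-½) = -1*(-33)*(-½) = 33*(-½) = -33/2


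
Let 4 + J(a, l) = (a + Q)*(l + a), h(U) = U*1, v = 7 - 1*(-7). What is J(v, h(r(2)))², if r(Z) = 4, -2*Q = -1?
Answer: 66049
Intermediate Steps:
Q = ½ (Q = -½*(-1) = ½ ≈ 0.50000)
v = 14 (v = 7 + 7 = 14)
h(U) = U
J(a, l) = -4 + (½ + a)*(a + l) (J(a, l) = -4 + (a + ½)*(l + a) = -4 + (½ + a)*(a + l))
J(v, h(r(2)))² = (-4 + 14² + (½)*14 + (½)*4 + 14*4)² = (-4 + 196 + 7 + 2 + 56)² = 257² = 66049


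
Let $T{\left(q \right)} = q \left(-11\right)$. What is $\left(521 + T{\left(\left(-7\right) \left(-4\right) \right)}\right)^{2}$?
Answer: $45369$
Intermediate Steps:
$T{\left(q \right)} = - 11 q$
$\left(521 + T{\left(\left(-7\right) \left(-4\right) \right)}\right)^{2} = \left(521 - 11 \left(\left(-7\right) \left(-4\right)\right)\right)^{2} = \left(521 - 308\right)^{2} = 213^{2} = 45369$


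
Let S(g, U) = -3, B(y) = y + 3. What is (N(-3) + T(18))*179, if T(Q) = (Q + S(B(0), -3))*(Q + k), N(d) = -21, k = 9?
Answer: 68736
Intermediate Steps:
B(y) = 3 + y
T(Q) = (-3 + Q)*(9 + Q) (T(Q) = (Q - 3)*(Q + 9) = (-3 + Q)*(9 + Q))
(N(-3) + T(18))*179 = (-21 + (-27 + 18**2 + 6*18))*179 = (-21 + (-27 + 324 + 108))*179 = (-21 + 405)*179 = 384*179 = 68736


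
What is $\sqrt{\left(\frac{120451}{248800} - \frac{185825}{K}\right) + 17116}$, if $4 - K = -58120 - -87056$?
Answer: $\frac{\sqrt{138629350162308759258}}{89978520} \approx 130.85$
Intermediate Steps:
$K = -28932$ ($K = 4 - \left(-58120 - -87056\right) = 4 - \left(-58120 + 87056\right) = 4 - 28936 = -28932$)
$\sqrt{\left(\frac{120451}{248800} - \frac{185825}{K}\right) + 17116} = \sqrt{\left(\frac{120451}{248800} - \frac{185825}{-28932}\right) + 17116} = \sqrt{\left(120451 \cdot \frac{1}{248800} - - \frac{185825}{28932}\right) + 17116} = \sqrt{\left(\frac{120451}{248800} + \frac{185825}{28932}\right) + 17116} = \sqrt{\frac{12429537083}{1799570400} + 17116} = \sqrt{\frac{30813876503483}{1799570400}} = \frac{\sqrt{138629350162308759258}}{89978520}$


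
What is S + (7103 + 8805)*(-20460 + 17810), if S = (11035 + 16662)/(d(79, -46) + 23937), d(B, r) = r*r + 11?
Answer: -1098759169103/26064 ≈ -4.2156e+7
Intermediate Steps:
d(B, r) = 11 + r² (d(B, r) = r² + 11 = 11 + r²)
S = 27697/26064 (S = (11035 + 16662)/((11 + (-46)²) + 23937) = 27697/((11 + 2116) + 23937) = 27697/(2127 + 23937) = 27697/26064 ≈ 1.0627)
S + (7103 + 8805)*(-20460 + 17810) = 27697/26064 + (7103 + 8805)*(-20460 + 17810) = 27697/26064 + 15908*(-2650) = 27697/26064 - 42156200 = -1098759169103/26064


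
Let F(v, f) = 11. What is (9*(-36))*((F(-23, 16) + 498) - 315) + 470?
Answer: -62386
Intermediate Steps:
(9*(-36))*((F(-23, 16) + 498) - 315) + 470 = (9*(-36))*((11 + 498) - 315) + 470 = -324*(509 - 315) + 470 = -324*194 + 470 = -62856 + 470 = -62386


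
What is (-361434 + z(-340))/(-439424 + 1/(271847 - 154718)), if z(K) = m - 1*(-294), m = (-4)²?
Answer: 42298092996/51469293695 ≈ 0.82181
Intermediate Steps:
m = 16
z(K) = 310 (z(K) = 16 - 1*(-294) = 16 + 294 = 310)
(-361434 + z(-340))/(-439424 + 1/(271847 - 154718)) = (-361434 + 310)/(-439424 + 1/(271847 - 154718)) = -361124/(-439424 + 1/117129) = -361124/(-51469293695/117129) = -361124*(-117129/51469293695) = 42298092996/51469293695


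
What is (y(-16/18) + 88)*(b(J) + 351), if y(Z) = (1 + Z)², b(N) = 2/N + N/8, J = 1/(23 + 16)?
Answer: 954209521/25272 ≈ 37758.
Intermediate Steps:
J = 1/39 ≈ 0.025641
b(N) = 2/N + N/8 (b(N) = 2/N + N*(⅛) = 2/N + N/8)
(y(-16/18) + 88)*(b(J) + 351) = ((1 - 16/18)² + 88)*((2/(1/39) + (⅛)*(1/39)) + 351) = ((1 - 16*1/18)² + 88)*((2*39 + 1/312) + 351) = ((1 - 8/9)² + 88)*((78 + 1/312) + 351) = ((⅑)² + 88)*(24337/312 + 351) = (1/81 + 88)*(133849/312) = (7129/81)*(133849/312) = 954209521/25272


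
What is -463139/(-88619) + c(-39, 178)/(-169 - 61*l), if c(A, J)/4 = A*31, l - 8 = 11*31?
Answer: 5183299073/950793251 ≈ 5.4516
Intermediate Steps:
l = 349 (l = 8 + 11*31 = 8 + 341 = 349)
c(A, J) = 124*A (c(A, J) = 4*(A*31) = 4*(31*A) = 124*A)
-463139/(-88619) + c(-39, 178)/(-169 - 61*l) = -463139/(-88619) + (124*(-39))/(-169 - 61*349) = -463139*(-1/88619) - 4836/(-169 - 21289) = 463139/88619 - 4836/(-21458) = 463139/88619 - 4836*(-1/21458) = 463139/88619 + 2418/10729 = 5183299073/950793251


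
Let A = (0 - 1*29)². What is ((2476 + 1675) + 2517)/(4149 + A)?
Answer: 3334/2495 ≈ 1.3363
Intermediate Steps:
A = 841 (A = (0 - 29)² = (-29)² = 841)
((2476 + 1675) + 2517)/(4149 + A) = ((2476 + 1675) + 2517)/(4149 + 841) = (4151 + 2517)/4990 = 6668*(1/4990) = 3334/2495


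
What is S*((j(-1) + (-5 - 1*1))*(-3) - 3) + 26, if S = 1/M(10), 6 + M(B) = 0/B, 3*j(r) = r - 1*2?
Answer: 23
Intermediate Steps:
j(r) = -2/3 + r/3 (j(r) = (r - 1*2)/3 = (r - 2)/3 = (-2 + r)/3 = -2/3 + r/3)
M(B) = -6 (M(B) = -6 + 0/B = -6 + 0 = -6)
S = -1/6 (S = 1/(-6) = -1/6 ≈ -0.16667)
S*((j(-1) + (-5 - 1*1))*(-3) - 3) + 26 = -(((-2/3 + (1/3)*(-1)) + (-5 - 1*1))*(-3) - 3)/6 + 26 = -(((-2/3 - 1/3) + (-5 - 1))*(-3) - 3)/6 + 26 = -((-1 - 6)*(-3) - 3)/6 + 26 = -(-7*(-3) - 3)/6 + 26 = -(21 - 3)/6 + 26 = -1/6*18 + 26 = -3 + 26 = 23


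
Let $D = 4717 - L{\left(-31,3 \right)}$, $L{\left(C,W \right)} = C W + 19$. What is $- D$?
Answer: $-4791$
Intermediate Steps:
$L{\left(C,W \right)} = 19 + C W$
$D = 4791$ ($D = 4717 - \left(19 - 93\right) = 4717 - -74 = 4717 + 74 = 4791$)
$- D = \left(-1\right) 4791 = -4791$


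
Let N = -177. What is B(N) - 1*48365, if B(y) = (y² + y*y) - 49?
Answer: 14244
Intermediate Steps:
B(y) = -49 + 2*y² (B(y) = (y² + y²) - 49 = 2*y² - 49 = -49 + 2*y²)
B(N) - 1*48365 = (-49 + 2*(-177)²) - 1*48365 = (-49 + 2*31329) - 48365 = (-49 + 62658) - 48365 = 62609 - 48365 = 14244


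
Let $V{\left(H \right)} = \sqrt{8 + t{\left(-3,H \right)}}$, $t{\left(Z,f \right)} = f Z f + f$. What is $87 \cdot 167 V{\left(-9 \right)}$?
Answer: $29058 i \sqrt{61} \approx 2.2695 \cdot 10^{5} i$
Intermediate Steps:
$t{\left(Z,f \right)} = f + Z f^{2}$ ($t{\left(Z,f \right)} = Z f f + f = Z f^{2} + f = f + Z f^{2}$)
$V{\left(H \right)} = \sqrt{8 + H \left(1 - 3 H\right)}$
$87 \cdot 167 V{\left(-9 \right)} = 87 \cdot 167 \sqrt{8 - - 9 \left(-1 + 3 \left(-9\right)\right)} = 14529 \sqrt{8 - - 9 \left(-1 - 27\right)} = 14529 \sqrt{8 - \left(-9\right) \left(-28\right)} = 14529 \sqrt{8 - 252} = 14529 \sqrt{-244} = 14529 \cdot 2 i \sqrt{61} = 29058 i \sqrt{61}$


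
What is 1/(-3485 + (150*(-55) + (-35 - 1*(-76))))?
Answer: -1/11694 ≈ -8.5514e-5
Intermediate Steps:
1/(-3485 + (150*(-55) + (-35 - 1*(-76)))) = 1/(-3485 + (-8250 + (-35 + 76))) = 1/(-3485 + (-8250 + 41)) = 1/(-3485 - 8209) = 1/(-11694) = -1/11694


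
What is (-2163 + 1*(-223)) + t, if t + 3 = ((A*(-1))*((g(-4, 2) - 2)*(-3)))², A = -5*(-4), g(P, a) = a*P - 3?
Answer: 606011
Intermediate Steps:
g(P, a) = -3 + P*a (g(P, a) = P*a - 3 = -3 + P*a)
A = 20
t = 608397 (t = -3 + ((20*(-1))*(((-3 - 4*2) - 2)*(-3)))² = -3 + (-20*((-3 - 8) - 2)*(-3))² = -3 + (-20*(-11 - 2)*(-3))² = -3 + (-(-260)*(-3))² = -3 + (-20*39)² = -3 + (-780)² = -3 + 608400 = 608397)
(-2163 + 1*(-223)) + t = (-2163 + 1*(-223)) + 608397 = (-2163 - 223) + 608397 = -2386 + 608397 = 606011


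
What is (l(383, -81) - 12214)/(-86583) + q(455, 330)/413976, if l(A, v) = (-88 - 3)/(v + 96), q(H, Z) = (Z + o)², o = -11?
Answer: 69347934907/179216420040 ≈ 0.38695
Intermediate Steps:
q(H, Z) = (-11 + Z)² (q(H, Z) = (Z - 11)² = (-11 + Z)²)
l(A, v) = -91/(96 + v)
(l(383, -81) - 12214)/(-86583) + q(455, 330)/413976 = (-91/(96 - 81) - 12214)/(-86583) + (-11 + 330)²/413976 = (-91/15 - 12214)*(-1/86583) + 319²*(1/413976) = (-91*1/15 - 12214)*(-1/86583) + 101761*(1/413976) = (-91/15 - 12214)*(-1/86583) + 101761/413976 = -183301/15*(-1/86583) + 101761/413976 = 183301/1298745 + 101761/413976 = 69347934907/179216420040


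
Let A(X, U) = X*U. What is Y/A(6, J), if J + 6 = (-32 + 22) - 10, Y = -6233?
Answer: 6233/156 ≈ 39.955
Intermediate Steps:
J = -26 (J = -6 + ((-32 + 22) - 10) = -6 + (-10 - 10) = -6 - 20 = -26)
A(X, U) = U*X
Y/A(6, J) = -6233/((-26*6)) = -6233/(-156) = -6233*(-1/156) = 6233/156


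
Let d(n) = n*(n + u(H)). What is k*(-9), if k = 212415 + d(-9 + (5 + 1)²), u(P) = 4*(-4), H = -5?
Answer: -1914408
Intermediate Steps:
u(P) = -16
d(n) = n*(-16 + n) (d(n) = n*(n - 16) = n*(-16 + n))
k = 212712 (k = 212415 + (-9 + (5 + 1)²)*(-16 + (-9 + (5 + 1)²)) = 212415 + (-9 + 6²)*(-16 + (-9 + 6²)) = 212415 + (-9 + 36)*(-16 + (-9 + 36)) = 212415 + 27*(-16 + 27) = 212415 + 27*11 = 212415 + 297 = 212712)
k*(-9) = 212712*(-9) = -1914408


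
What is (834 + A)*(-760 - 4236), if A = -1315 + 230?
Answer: 1253996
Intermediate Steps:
A = -1085
(834 + A)*(-760 - 4236) = (834 - 1085)*(-760 - 4236) = -251*(-4996) = 1253996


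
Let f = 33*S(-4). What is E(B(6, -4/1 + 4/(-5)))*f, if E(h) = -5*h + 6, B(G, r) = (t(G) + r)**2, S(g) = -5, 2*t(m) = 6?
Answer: 1683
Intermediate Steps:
t(m) = 3 (t(m) = (1/2)*6 = 3)
B(G, r) = (3 + r)**2
f = -165 (f = 33*(-5) = -165)
E(h) = 6 - 5*h
E(B(6, -4/1 + 4/(-5)))*f = (6 - 5*(3 + (-4/1 + 4/(-5)))**2)*(-165) = (6 - 5*(3 + (-4*1 + 4*(-1/5)))**2)*(-165) = (6 - 5*(3 + (-4 - 4/5))**2)*(-165) = (6 - 5*(3 - 24/5)**2)*(-165) = (6 - 5*(-9/5)**2)*(-165) = (6 - 5*81/25)*(-165) = (6 - 81/5)*(-165) = -51/5*(-165) = 1683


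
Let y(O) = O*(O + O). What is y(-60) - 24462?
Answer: -17262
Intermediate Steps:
y(O) = 2*O**2 (y(O) = O*(2*O) = 2*O**2)
y(-60) - 24462 = 2*(-60)**2 - 24462 = 2*3600 - 24462 = 7200 - 24462 = -17262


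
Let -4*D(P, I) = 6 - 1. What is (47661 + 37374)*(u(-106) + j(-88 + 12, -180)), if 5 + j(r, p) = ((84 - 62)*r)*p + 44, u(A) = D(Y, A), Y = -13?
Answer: 102381374685/4 ≈ 2.5595e+10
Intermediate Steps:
D(P, I) = -5/4 (D(P, I) = -(6 - 1)/4 = -¼*5 = -5/4)
u(A) = -5/4
j(r, p) = 39 + 22*p*r (j(r, p) = -5 + (((84 - 62)*r)*p + 44) = -5 + ((22*r)*p + 44) = -5 + (22*p*r + 44) = -5 + (44 + 22*p*r) = 39 + 22*p*r)
(47661 + 37374)*(u(-106) + j(-88 + 12, -180)) = (47661 + 37374)*(-5/4 + (39 + 22*(-180)*(-88 + 12))) = 85035*(-5/4 + (39 + 22*(-180)*(-76))) = 85035*(-5/4 + (39 + 300960)) = 85035*(-5/4 + 300999) = 85035*(1203991/4) = 102381374685/4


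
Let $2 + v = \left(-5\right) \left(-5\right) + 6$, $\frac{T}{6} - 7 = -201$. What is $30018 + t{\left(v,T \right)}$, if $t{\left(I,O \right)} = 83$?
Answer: $30101$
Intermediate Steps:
$T = -1164$ ($T = 42 + 6 \left(-201\right) = 42 - 1206 = -1164$)
$v = 29$ ($v = -2 + \left(\left(-5\right) \left(-5\right) + 6\right) = -2 + \left(25 + 6\right) = -2 + 31 = 29$)
$30018 + t{\left(v,T \right)} = 30018 + 83 = 30101$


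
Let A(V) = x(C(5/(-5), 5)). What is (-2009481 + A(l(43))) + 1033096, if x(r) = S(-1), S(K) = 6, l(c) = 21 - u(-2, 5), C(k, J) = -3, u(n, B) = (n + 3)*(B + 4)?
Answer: -976379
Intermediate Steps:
u(n, B) = (3 + n)*(4 + B)
l(c) = 12 (l(c) = 21 - (12 + 3*5 + 4*(-2) + 5*(-2)) = 21 - (12 + 15 - 8 - 10) = 21 - 1*9 = 21 - 9 = 12)
x(r) = 6
A(V) = 6
(-2009481 + A(l(43))) + 1033096 = (-2009481 + 6) + 1033096 = -2009475 + 1033096 = -976379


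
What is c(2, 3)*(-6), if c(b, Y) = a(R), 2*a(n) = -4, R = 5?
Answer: 12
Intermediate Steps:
a(n) = -2 (a(n) = (½)*(-4) = -2)
c(b, Y) = -2
c(2, 3)*(-6) = -2*(-6) = 12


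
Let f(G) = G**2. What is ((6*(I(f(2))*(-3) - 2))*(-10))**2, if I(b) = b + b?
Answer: 2433600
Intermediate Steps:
I(b) = 2*b
((6*(I(f(2))*(-3) - 2))*(-10))**2 = ((6*((2*2**2)*(-3) - 2))*(-10))**2 = ((6*((2*4)*(-3) - 2))*(-10))**2 = ((6*(8*(-3) - 2))*(-10))**2 = ((6*(-24 - 2))*(-10))**2 = ((6*(-26))*(-10))**2 = (-156*(-10))**2 = 1560**2 = 2433600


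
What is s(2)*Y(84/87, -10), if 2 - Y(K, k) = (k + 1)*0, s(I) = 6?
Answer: 12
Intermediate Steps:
Y(K, k) = 2 (Y(K, k) = 2 - (k + 1)*0 = 2 - (1 + k)*0 = 2 - 1*0 = 2 + 0 = 2)
s(2)*Y(84/87, -10) = 6*2 = 12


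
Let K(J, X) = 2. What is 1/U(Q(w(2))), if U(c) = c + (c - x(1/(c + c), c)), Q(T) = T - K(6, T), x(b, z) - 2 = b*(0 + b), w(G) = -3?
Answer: -100/1201 ≈ -0.083264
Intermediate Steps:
x(b, z) = 2 + b² (x(b, z) = 2 + b*(0 + b) = 2 + b*b = 2 + b²)
Q(T) = -2 + T (Q(T) = T - 1*2 = T - 2 = -2 + T)
U(c) = -2 + 2*c - 1/(4*c²) (U(c) = c + (c - (2 + (1/(c + c))²)) = c + (c - (2 + (1/(2*c))²)) = c + (c - (2 + 1/(4*c²))) = c + (c + (-2 - 1/(4*c²))) = c + (-2 + c - 1/(4*c²)) = -2 + 2*c - 1/(4*c²))
1/U(Q(w(2))) = 1/(-2 + 2*(-2 - 3) - 1/(4*(-2 - 3)²)) = 1/(-2 + 2*(-5) - ¼/(-5)²) = 1/(-2 - 10 - ¼*1/25) = 1/(-2 - 10 - 1/100) = 1/(-1201/100) = -100/1201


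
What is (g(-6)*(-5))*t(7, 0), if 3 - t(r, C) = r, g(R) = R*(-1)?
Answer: 120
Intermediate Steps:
g(R) = -R
t(r, C) = 3 - r
(g(-6)*(-5))*t(7, 0) = (-1*(-6)*(-5))*(3 - 1*7) = (6*(-5))*(3 - 7) = -30*(-4) = 120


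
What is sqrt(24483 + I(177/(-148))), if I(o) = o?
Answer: sqrt(134062359)/74 ≈ 156.47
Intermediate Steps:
sqrt(24483 + I(177/(-148))) = sqrt(24483 + 177/(-148)) = sqrt(24483 + 177*(-1/148)) = sqrt(24483 - 177/148) = sqrt(3623307/148) = sqrt(134062359)/74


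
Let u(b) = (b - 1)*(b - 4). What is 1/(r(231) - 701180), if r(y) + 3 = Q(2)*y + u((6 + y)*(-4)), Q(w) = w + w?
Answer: 1/203189 ≈ 4.9215e-6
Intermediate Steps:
u(b) = (-1 + b)*(-4 + b)
Q(w) = 2*w
r(y) = 121 + (-24 - 4*y)² + 24*y (r(y) = -3 + ((2*2)*y + (4 + ((6 + y)*(-4))² - 5*(6 + y)*(-4))) = -3 + (4*y + (4 + (-24 - 4*y)² - 5*(-24 - 4*y))) = -3 + (4*y + (4 + (-24 - 4*y)² + (120 + 20*y))) = -3 + (4*y + (124 + (-24 - 4*y)² + 20*y)) = -3 + (124 + (-24 - 4*y)² + 24*y) = 121 + (-24 - 4*y)² + 24*y)
1/(r(231) - 701180) = 1/((697 + 16*231² + 216*231) - 701180) = 1/((697 + 16*53361 + 49896) - 701180) = 1/((697 + 853776 + 49896) - 701180) = 1/(904369 - 701180) = 1/203189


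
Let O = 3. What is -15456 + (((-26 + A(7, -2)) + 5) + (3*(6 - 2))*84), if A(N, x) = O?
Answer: -14466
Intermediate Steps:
A(N, x) = 3
-15456 + (((-26 + A(7, -2)) + 5) + (3*(6 - 2))*84) = -15456 + (((-26 + 3) + 5) + (3*(6 - 2))*84) = -15456 + ((-23 + 5) + (3*4)*84) = -15456 + (-18 + 12*84) = -15456 + (-18 + 1008) = -15456 + 990 = -14466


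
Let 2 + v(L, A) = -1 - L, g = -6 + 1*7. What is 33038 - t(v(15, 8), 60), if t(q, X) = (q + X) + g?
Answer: 32995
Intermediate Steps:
g = 1 (g = -6 + 7 = 1)
v(L, A) = -3 - L (v(L, A) = -2 + (-1 - L) = -3 - L)
t(q, X) = 1 + X + q (t(q, X) = (q + X) + 1 = (X + q) + 1 = 1 + X + q)
33038 - t(v(15, 8), 60) = 33038 - (1 + 60 + (-3 - 1*15)) = 33038 - (1 + 60 + (-3 - 15)) = 33038 - (1 + 60 - 18) = 33038 - 1*43 = 33038 - 43 = 32995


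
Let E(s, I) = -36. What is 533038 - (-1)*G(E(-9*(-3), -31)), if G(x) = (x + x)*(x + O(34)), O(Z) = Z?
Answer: 533182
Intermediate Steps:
G(x) = 2*x*(34 + x) (G(x) = (x + x)*(x + 34) = (2*x)*(34 + x) = 2*x*(34 + x))
533038 - (-1)*G(E(-9*(-3), -31)) = 533038 - (-1)*2*(-36)*(34 - 36) = 533038 - (-1)*2*(-36)*(-2) = 533038 - (-1)*144 = 533038 - 1*(-144) = 533038 + 144 = 533182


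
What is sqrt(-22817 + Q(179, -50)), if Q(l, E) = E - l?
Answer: I*sqrt(23046) ≈ 151.81*I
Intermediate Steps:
sqrt(-22817 + Q(179, -50)) = sqrt(-22817 + (-50 - 1*179)) = sqrt(-22817 + (-50 - 179)) = sqrt(-22817 - 229) = sqrt(-23046) = I*sqrt(23046)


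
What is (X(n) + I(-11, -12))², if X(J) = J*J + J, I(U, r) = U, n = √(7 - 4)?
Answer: 67 - 16*√3 ≈ 39.287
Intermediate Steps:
n = √3 ≈ 1.7320
X(J) = J + J² (X(J) = J² + J = J + J²)
(X(n) + I(-11, -12))² = (√3*(1 + √3) - 11)² = (-11 + √3*(1 + √3))²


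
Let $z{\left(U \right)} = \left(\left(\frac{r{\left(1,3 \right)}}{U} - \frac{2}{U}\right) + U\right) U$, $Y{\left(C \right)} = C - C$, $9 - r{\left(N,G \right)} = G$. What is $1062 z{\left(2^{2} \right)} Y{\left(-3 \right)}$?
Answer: $0$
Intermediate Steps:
$r{\left(N,G \right)} = 9 - G$
$Y{\left(C \right)} = 0$
$z{\left(U \right)} = U \left(U + \frac{4}{U}\right)$ ($z{\left(U \right)} = \left(\left(\frac{9 - 3}{U} - \frac{2}{U}\right) + U\right) U = \left(\left(\frac{6}{U} - \frac{2}{U}\right) + U\right) U = \left(\frac{4}{U} + U\right) U = \left(U + \frac{4}{U}\right) U = U \left(U + \frac{4}{U}\right)$)
$1062 z{\left(2^{2} \right)} Y{\left(-3 \right)} = 1062 \left(4 + \left(2^{2}\right)^{2}\right) 0 = 1062 \left(4 + 4^{2}\right) 0 = 1062 \left(4 + 16\right) 0 = 1062 \cdot 20 \cdot 0 = 1062 \cdot 0 = 0$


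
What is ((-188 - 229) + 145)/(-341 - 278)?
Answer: 272/619 ≈ 0.43942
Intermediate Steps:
((-188 - 229) + 145)/(-341 - 278) = (-417 + 145)/(-619) = -272*(-1/619) = 272/619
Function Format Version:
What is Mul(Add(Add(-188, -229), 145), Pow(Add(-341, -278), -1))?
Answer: Rational(272, 619) ≈ 0.43942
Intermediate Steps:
Mul(Add(Add(-188, -229), 145), Pow(Add(-341, -278), -1)) = Mul(Add(-417, 145), Pow(-619, -1)) = Mul(-272, Rational(-1, 619)) = Rational(272, 619)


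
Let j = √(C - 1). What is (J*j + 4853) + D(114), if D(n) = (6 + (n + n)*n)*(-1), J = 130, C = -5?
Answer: -21145 + 130*I*√6 ≈ -21145.0 + 318.43*I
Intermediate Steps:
j = I*√6 (j = √(-5 - 1) = √(-6) = I*√6 ≈ 2.4495*I)
D(n) = -6 - 2*n² (D(n) = (6 + (2*n)*n)*(-1) = (6 + 2*n²)*(-1) = -6 - 2*n²)
(J*j + 4853) + D(114) = (130*(I*√6) + 4853) + (-6 - 2*114²) = (130*I*√6 + 4853) + (-6 - 2*12996) = (4853 + 130*I*√6) + (-6 - 25992) = (4853 + 130*I*√6) - 25998 = -21145 + 130*I*√6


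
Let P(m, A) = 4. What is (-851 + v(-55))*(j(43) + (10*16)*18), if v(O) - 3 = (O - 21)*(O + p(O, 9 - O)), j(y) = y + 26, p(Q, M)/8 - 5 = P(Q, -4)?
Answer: -6310860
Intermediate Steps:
p(Q, M) = 72 (p(Q, M) = 40 + 8*4 = 40 + 32 = 72)
j(y) = 26 + y
v(O) = 3 + (-21 + O)*(72 + O) (v(O) = 3 + (O - 21)*(O + 72) = 3 + (-21 + O)*(72 + O))
(-851 + v(-55))*(j(43) + (10*16)*18) = (-851 + (-1509 + (-55)**2 + 51*(-55)))*((26 + 43) + (10*16)*18) = (-851 + (-1509 + 3025 - 2805))*(69 + 160*18) = (-851 - 1289)*(69 + 2880) = -2140*2949 = -6310860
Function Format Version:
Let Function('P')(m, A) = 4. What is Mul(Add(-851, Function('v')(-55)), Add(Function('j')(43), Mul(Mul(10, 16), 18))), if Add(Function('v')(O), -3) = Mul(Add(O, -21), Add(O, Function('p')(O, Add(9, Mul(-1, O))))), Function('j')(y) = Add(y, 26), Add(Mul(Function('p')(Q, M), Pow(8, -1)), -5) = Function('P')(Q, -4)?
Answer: -6310860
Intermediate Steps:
Function('p')(Q, M) = 72 (Function('p')(Q, M) = Add(40, Mul(8, 4)) = Add(40, 32) = 72)
Function('j')(y) = Add(26, y)
Function('v')(O) = Add(3, Mul(Add(-21, O), Add(72, O))) (Function('v')(O) = Add(3, Mul(Add(O, -21), Add(O, 72))) = Add(3, Mul(Add(-21, O), Add(72, O))))
Mul(Add(-851, Function('v')(-55)), Add(Function('j')(43), Mul(Mul(10, 16), 18))) = Mul(Add(-851, Add(-1509, Pow(-55, 2), Mul(51, -55))), Add(Add(26, 43), Mul(Mul(10, 16), 18))) = Mul(Add(-851, Add(-1509, 3025, -2805)), Add(69, Mul(160, 18))) = Mul(Add(-851, -1289), Add(69, 2880)) = Mul(-2140, 2949) = -6310860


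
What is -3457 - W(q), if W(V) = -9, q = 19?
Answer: -3448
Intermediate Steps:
-3457 - W(q) = -3457 - 1*(-9) = -3457 + 9 = -3448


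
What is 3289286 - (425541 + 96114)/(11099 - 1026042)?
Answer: 3338438322353/1014943 ≈ 3.2893e+6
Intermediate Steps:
3289286 - (425541 + 96114)/(11099 - 1026042) = 3289286 - 521655/(-1014943) = 3289286 - 521655*(-1)/1014943 = 3289286 - 1*(-521655/1014943) = 3289286 + 521655/1014943 = 3338438322353/1014943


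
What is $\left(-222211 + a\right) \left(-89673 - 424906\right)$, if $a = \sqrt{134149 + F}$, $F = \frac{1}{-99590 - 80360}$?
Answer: $114345114169 - \frac{514579 \sqrt{173760530127702}}{35990} \approx 1.1416 \cdot 10^{11}$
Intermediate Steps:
$F = - \frac{1}{179950}$ ($F = \frac{1}{-179950} = - \frac{1}{179950} \approx -5.5571 \cdot 10^{-6}$)
$a = \frac{\sqrt{173760530127702}}{35990}$ ($a = \sqrt{134149 - \frac{1}{179950}} = \sqrt{\frac{24140112549}{179950}} = \frac{\sqrt{173760530127702}}{35990} \approx 366.26$)
$\left(-222211 + a\right) \left(-89673 - 424906\right) = \left(-222211 + \frac{\sqrt{173760530127702}}{35990}\right) \left(-89673 - 424906\right) = \left(-222211 + \frac{\sqrt{173760530127702}}{35990}\right) \left(-514579\right) = 114345114169 - \frac{514579 \sqrt{173760530127702}}{35990}$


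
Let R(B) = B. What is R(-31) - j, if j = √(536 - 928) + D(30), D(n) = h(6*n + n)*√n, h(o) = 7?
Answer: -31 - 7*√30 - 14*I*√2 ≈ -69.341 - 19.799*I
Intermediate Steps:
D(n) = 7*√n
j = 7*√30 + 14*I*√2 (j = √(536 - 928) + 7*√30 = √(-392) + 7*√30 = 14*I*√2 + 7*√30 = 7*√30 + 14*I*√2 ≈ 38.341 + 19.799*I)
R(-31) - j = -31 - (7*√30 + 14*I*√2) = -31 + (-7*√30 - 14*I*√2) = -31 - 7*√30 - 14*I*√2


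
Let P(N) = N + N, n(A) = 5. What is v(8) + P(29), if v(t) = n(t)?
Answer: 63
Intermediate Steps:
v(t) = 5
P(N) = 2*N
v(8) + P(29) = 5 + 2*29 = 5 + 58 = 63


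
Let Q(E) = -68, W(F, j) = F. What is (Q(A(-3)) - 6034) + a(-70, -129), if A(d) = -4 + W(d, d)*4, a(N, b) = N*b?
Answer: 2928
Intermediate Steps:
A(d) = -4 + 4*d (A(d) = -4 + d*4 = -4 + 4*d)
(Q(A(-3)) - 6034) + a(-70, -129) = (-68 - 6034) - 70*(-129) = -6102 + 9030 = 2928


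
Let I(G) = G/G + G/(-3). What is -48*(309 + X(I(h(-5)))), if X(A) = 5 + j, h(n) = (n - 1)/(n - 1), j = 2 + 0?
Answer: -15168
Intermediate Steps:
j = 2
h(n) = 1 (h(n) = (-1 + n)/(-1 + n) = 1)
I(G) = 1 - G/3 (I(G) = 1 + G*(-1/3) = 1 - G/3)
X(A) = 7 (X(A) = 5 + 2 = 7)
-48*(309 + X(I(h(-5)))) = -48*(309 + 7) = -48*316 = -15168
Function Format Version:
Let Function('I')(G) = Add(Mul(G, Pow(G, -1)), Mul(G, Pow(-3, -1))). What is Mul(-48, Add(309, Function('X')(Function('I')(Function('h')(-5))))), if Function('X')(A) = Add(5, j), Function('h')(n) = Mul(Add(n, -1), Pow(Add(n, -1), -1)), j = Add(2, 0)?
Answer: -15168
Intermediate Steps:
j = 2
Function('h')(n) = 1 (Function('h')(n) = Mul(Add(-1, n), Pow(Add(-1, n), -1)) = 1)
Function('I')(G) = Add(1, Mul(Rational(-1, 3), G)) (Function('I')(G) = Add(1, Mul(G, Rational(-1, 3))) = Add(1, Mul(Rational(-1, 3), G)))
Function('X')(A) = 7 (Function('X')(A) = Add(5, 2) = 7)
Mul(-48, Add(309, Function('X')(Function('I')(Function('h')(-5))))) = Mul(-48, Add(309, 7)) = Mul(-48, 316) = -15168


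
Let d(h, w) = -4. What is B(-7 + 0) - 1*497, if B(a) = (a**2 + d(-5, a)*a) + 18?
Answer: -402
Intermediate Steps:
B(a) = 18 + a**2 - 4*a (B(a) = (a**2 - 4*a) + 18 = 18 + a**2 - 4*a)
B(-7 + 0) - 1*497 = (18 + (-7 + 0)**2 - 4*(-7 + 0)) - 1*497 = (18 + (-7)**2 - 4*(-7)) - 497 = (18 + 49 + 28) - 497 = 95 - 497 = -402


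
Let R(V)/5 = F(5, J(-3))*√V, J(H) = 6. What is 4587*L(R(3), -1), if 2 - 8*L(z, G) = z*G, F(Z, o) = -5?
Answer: 4587/4 - 114675*√3/8 ≈ -23681.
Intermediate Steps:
R(V) = -25*√V (R(V) = 5*(-5*√V) = -25*√V)
L(z, G) = ¼ - G*z/8 (L(z, G) = ¼ - z*G/8 = ¼ - G*z/8)
4587*L(R(3), -1) = 4587*(¼ - ⅛*(-1)*(-25*√3)) = 4587*(¼ - 25*√3/8) = 4587/4 - 114675*√3/8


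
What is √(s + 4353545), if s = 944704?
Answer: √5298249 ≈ 2301.8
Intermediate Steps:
√(s + 4353545) = √(944704 + 4353545) = √5298249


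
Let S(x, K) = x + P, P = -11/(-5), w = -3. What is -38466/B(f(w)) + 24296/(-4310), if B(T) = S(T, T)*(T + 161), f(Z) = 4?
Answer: -31773878/734855 ≈ -43.238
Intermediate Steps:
P = 11/5 (P = -11*(-⅕) = 11/5 ≈ 2.2000)
S(x, K) = 11/5 + x (S(x, K) = x + 11/5 = 11/5 + x)
B(T) = (161 + T)*(11/5 + T) (B(T) = (11/5 + T)*(T + 161) = (11/5 + T)*(161 + T) = (161 + T)*(11/5 + T))
-38466/B(f(w)) + 24296/(-4310) = -38466*5/((11 + 5*4)*(161 + 4)) + 24296/(-4310) = -38466*1/(33*(11 + 20)) + 24296*(-1/4310) = -38466/((⅕)*31*165) - 12148/2155 = -38466/1023 - 12148/2155 = -38466*1/1023 - 12148/2155 = -12822/341 - 12148/2155 = -31773878/734855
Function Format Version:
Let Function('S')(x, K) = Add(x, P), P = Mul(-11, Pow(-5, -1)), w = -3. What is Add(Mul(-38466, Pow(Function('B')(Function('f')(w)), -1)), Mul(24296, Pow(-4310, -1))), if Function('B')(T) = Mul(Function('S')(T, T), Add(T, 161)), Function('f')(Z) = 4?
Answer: Rational(-31773878, 734855) ≈ -43.238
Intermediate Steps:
P = Rational(11, 5) (P = Mul(-11, Rational(-1, 5)) = Rational(11, 5) ≈ 2.2000)
Function('S')(x, K) = Add(Rational(11, 5), x) (Function('S')(x, K) = Add(x, Rational(11, 5)) = Add(Rational(11, 5), x))
Function('B')(T) = Mul(Add(161, T), Add(Rational(11, 5), T)) (Function('B')(T) = Mul(Add(Rational(11, 5), T), Add(T, 161)) = Mul(Add(Rational(11, 5), T), Add(161, T)) = Mul(Add(161, T), Add(Rational(11, 5), T)))
Add(Mul(-38466, Pow(Function('B')(Function('f')(w)), -1)), Mul(24296, Pow(-4310, -1))) = Add(Mul(-38466, Pow(Mul(Rational(1, 5), Add(11, Mul(5, 4)), Add(161, 4)), -1)), Mul(24296, Pow(-4310, -1))) = Add(Mul(-38466, Pow(Mul(Rational(1, 5), Add(11, 20), 165), -1)), Mul(24296, Rational(-1, 4310))) = Add(Mul(-38466, Pow(Mul(Rational(1, 5), 31, 165), -1)), Rational(-12148, 2155)) = Add(Mul(-38466, Pow(1023, -1)), Rational(-12148, 2155)) = Add(Mul(-38466, Rational(1, 1023)), Rational(-12148, 2155)) = Add(Rational(-12822, 341), Rational(-12148, 2155)) = Rational(-31773878, 734855)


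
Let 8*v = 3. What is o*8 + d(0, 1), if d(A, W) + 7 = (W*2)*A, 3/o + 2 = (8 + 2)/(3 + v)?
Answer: 233/13 ≈ 17.923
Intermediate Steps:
v = 3/8 (v = (⅛)*3 = 3/8 ≈ 0.37500)
o = 81/26 (o = 3/(-2 + (8 + 2)/(3 + 3/8)) = 3/(-2 + 10/(27/8)) = 3/(-2 + 10*(8/27)) = 3/(-2 + 80/27) = 3/(26/27) = 3*(27/26) = 81/26 ≈ 3.1154)
d(A, W) = -7 + 2*A*W (d(A, W) = -7 + (W*2)*A = -7 + (2*W)*A = -7 + 2*A*W)
o*8 + d(0, 1) = (81/26)*8 + (-7 + 2*0*1) = 324/13 + (-7 + 0) = 324/13 - 7 = 233/13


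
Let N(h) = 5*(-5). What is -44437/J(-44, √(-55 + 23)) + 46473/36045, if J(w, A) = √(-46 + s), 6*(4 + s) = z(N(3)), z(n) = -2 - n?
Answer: 15491/12015 + 44437*I*√1662/277 ≈ 1.2893 + 6540.0*I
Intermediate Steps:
N(h) = -25
s = -⅙ (s = -4 + (-2 - 1*(-25))/6 = -4 + (-2 + 25)/6 = -4 + (⅙)*23 = -4 + 23/6 = -⅙ ≈ -0.16667)
J(w, A) = I*√1662/6 (J(w, A) = √(-46 - ⅙) = √(-277/6) = I*√1662/6)
-44437/J(-44, √(-55 + 23)) + 46473/36045 = -44437*(-I*√1662/277) + 46473/36045 = -(-44437)*I*√1662/277 + 46473*(1/36045) = 44437*I*√1662/277 + 15491/12015 = 15491/12015 + 44437*I*√1662/277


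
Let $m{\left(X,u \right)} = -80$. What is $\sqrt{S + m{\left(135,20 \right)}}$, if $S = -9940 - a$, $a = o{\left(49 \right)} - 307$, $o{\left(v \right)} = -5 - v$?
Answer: $i \sqrt{9659} \approx 98.28 i$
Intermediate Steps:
$a = -361$ ($a = \left(-5 - 49\right) - 307 = -54 - 307 = -361$)
$S = -9579$ ($S = -9940 - -361 = -9940 + 361 = -9579$)
$\sqrt{S + m{\left(135,20 \right)}} = \sqrt{-9579 - 80} = \sqrt{-9659} = i \sqrt{9659}$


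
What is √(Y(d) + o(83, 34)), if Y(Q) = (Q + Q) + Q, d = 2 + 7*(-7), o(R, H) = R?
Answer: I*√58 ≈ 7.6158*I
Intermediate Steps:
d = -47 (d = 2 - 49 = -47)
Y(Q) = 3*Q (Y(Q) = 2*Q + Q = 3*Q)
√(Y(d) + o(83, 34)) = √(3*(-47) + 83) = √(-141 + 83) = √(-58) = I*√58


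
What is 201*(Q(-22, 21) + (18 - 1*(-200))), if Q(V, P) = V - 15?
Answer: 36381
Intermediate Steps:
Q(V, P) = -15 + V
201*(Q(-22, 21) + (18 - 1*(-200))) = 201*((-15 - 22) + (18 - 1*(-200))) = 201*(-37 + (18 + 200)) = 201*(-37 + 218) = 201*181 = 36381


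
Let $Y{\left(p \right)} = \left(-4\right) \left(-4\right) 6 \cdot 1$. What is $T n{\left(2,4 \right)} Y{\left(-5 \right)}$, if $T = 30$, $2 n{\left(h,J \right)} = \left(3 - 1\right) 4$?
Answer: $11520$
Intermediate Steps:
$n{\left(h,J \right)} = 4$ ($n{\left(h,J \right)} = \frac{\left(3 - 1\right) 4}{2} = \frac{2 \cdot 4}{2} = \frac{1}{2} \cdot 8 = 4$)
$Y{\left(p \right)} = 96$ ($Y{\left(p \right)} = 16 \cdot 6 \cdot 1 = 96 \cdot 1 = 96$)
$T n{\left(2,4 \right)} Y{\left(-5 \right)} = 30 \cdot 4 \cdot 96 = 120 \cdot 96 = 11520$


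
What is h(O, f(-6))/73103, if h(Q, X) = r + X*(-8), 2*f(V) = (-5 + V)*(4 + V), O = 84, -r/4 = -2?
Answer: -80/73103 ≈ -0.0010943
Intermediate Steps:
r = 8 (r = -4*(-2) = 8)
f(V) = (-5 + V)*(4 + V)/2 (f(V) = ((-5 + V)*(4 + V))/2 = (-5 + V)*(4 + V)/2)
h(Q, X) = 8 - 8*X (h(Q, X) = 8 + X*(-8) = 8 - 8*X)
h(O, f(-6))/73103 = (8 - 8*(-10 + (½)*(-6)² - ½*(-6)))/73103 = (8 - 8*(-10 + (½)*36 + 3))*(1/73103) = (8 - 8*(-10 + 18 + 3))*(1/73103) = (8 - 8*11)*(1/73103) = (8 - 88)*(1/73103) = -80*1/73103 = -80/73103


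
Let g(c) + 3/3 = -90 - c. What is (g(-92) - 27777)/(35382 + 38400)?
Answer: -13888/36891 ≈ -0.37646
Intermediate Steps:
g(c) = -91 - c (g(c) = -1 + (-90 - c) = -91 - c)
(g(-92) - 27777)/(35382 + 38400) = ((-91 - 1*(-92)) - 27777)/(35382 + 38400) = ((-91 + 92) - 27777)/73782 = (1 - 27777)*(1/73782) = -27776*1/73782 = -13888/36891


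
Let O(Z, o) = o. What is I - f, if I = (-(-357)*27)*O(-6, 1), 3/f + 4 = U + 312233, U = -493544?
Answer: 1747695288/181315 ≈ 9639.0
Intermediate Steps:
f = -3/181315 (f = 3/(-4 + (-493544 + 312233)) = 3/(-4 - 181311) = 3/(-181315) = 3*(-1/181315) = -3/181315 ≈ -1.6546e-5)
I = 9639 (I = -(-357)*27*1 = -119*(-81)*1 = 9639*1 = 9639)
I - f = 9639 - 1*(-3/181315) = 9639 + 3/181315 = 1747695288/181315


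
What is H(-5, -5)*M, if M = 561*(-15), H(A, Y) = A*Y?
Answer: -210375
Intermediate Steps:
M = -8415
H(-5, -5)*M = -5*(-5)*(-8415) = 25*(-8415) = -210375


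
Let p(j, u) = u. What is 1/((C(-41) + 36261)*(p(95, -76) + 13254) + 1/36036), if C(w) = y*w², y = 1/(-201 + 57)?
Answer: 24024/11476111602623 ≈ 2.0934e-9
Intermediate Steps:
y = -1/144 (y = 1/(-144) = -1/144 ≈ -0.0069444)
C(w) = -w²/144
1/((C(-41) + 36261)*(p(95, -76) + 13254) + 1/36036) = 1/((-1/144*(-41)² + 36261)*(-76 + 13254) + 1/36036) = 1/((-1/144*1681 + 36261)*13178 + 1/36036) = 1/((-1681/144 + 36261)*13178 + 1/36036) = 1/((5219903/144)*13178 + 1/36036) = 1/(34393940867/72 + 1/36036) = 1/(11476111602623/24024) = 24024/11476111602623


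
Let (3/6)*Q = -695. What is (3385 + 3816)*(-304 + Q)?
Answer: -12198494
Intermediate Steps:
Q = -1390 (Q = 2*(-695) = -1390)
(3385 + 3816)*(-304 + Q) = (3385 + 3816)*(-304 - 1390) = 7201*(-1694) = -12198494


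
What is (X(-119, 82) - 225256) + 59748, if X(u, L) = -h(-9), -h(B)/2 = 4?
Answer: -165500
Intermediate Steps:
h(B) = -8 (h(B) = -2*4 = -8)
X(u, L) = 8 (X(u, L) = -1*(-8) = 8)
(X(-119, 82) - 225256) + 59748 = (8 - 225256) + 59748 = -225248 + 59748 = -165500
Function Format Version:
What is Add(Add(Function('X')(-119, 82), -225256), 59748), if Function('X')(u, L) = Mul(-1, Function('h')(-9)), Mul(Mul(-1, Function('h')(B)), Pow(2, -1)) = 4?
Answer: -165500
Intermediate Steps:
Function('h')(B) = -8 (Function('h')(B) = Mul(-2, 4) = -8)
Function('X')(u, L) = 8 (Function('X')(u, L) = Mul(-1, -8) = 8)
Add(Add(Function('X')(-119, 82), -225256), 59748) = Add(Add(8, -225256), 59748) = Add(-225248, 59748) = -165500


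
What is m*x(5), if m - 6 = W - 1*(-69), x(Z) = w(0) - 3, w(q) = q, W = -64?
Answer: -33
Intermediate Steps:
x(Z) = -3 (x(Z) = 0 - 3 = -3)
m = 11 (m = 6 + (-64 - 1*(-69)) = 6 + (-64 + 69) = 6 + 5 = 11)
m*x(5) = 11*(-3) = -33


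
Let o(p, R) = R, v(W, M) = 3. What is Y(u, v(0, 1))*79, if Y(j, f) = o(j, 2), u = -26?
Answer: 158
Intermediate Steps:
Y(j, f) = 2
Y(u, v(0, 1))*79 = 2*79 = 158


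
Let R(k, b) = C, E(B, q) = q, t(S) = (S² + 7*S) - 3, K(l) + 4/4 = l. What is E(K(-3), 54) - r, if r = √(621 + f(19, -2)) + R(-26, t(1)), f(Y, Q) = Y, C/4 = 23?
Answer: -38 - 8*√10 ≈ -63.298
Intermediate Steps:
C = 92 (C = 4*23 = 92)
K(l) = -1 + l
t(S) = -3 + S² + 7*S
R(k, b) = 92
r = 92 + 8*√10 (r = √(621 + 19) + 92 = √640 + 92 = 8*√10 + 92 = 92 + 8*√10 ≈ 117.30)
E(K(-3), 54) - r = 54 - (92 + 8*√10) = 54 + (-92 - 8*√10) = -38 - 8*√10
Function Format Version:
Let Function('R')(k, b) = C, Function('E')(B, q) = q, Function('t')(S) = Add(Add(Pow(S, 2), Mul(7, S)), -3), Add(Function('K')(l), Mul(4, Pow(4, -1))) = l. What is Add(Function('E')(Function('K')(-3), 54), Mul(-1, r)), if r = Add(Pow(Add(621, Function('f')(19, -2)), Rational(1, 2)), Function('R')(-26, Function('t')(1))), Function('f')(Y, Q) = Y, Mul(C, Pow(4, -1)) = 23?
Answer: Add(-38, Mul(-8, Pow(10, Rational(1, 2)))) ≈ -63.298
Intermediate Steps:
C = 92 (C = Mul(4, 23) = 92)
Function('K')(l) = Add(-1, l)
Function('t')(S) = Add(-3, Pow(S, 2), Mul(7, S))
Function('R')(k, b) = 92
r = Add(92, Mul(8, Pow(10, Rational(1, 2)))) (r = Add(Pow(Add(621, 19), Rational(1, 2)), 92) = Add(Pow(640, Rational(1, 2)), 92) = Add(Mul(8, Pow(10, Rational(1, 2))), 92) = Add(92, Mul(8, Pow(10, Rational(1, 2)))) ≈ 117.30)
Add(Function('E')(Function('K')(-3), 54), Mul(-1, r)) = Add(54, Mul(-1, Add(92, Mul(8, Pow(10, Rational(1, 2)))))) = Add(54, Add(-92, Mul(-8, Pow(10, Rational(1, 2))))) = Add(-38, Mul(-8, Pow(10, Rational(1, 2))))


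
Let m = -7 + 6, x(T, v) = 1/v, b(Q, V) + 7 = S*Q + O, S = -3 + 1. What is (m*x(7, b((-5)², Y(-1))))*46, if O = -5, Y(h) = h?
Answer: 23/31 ≈ 0.74194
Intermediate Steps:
S = -2
b(Q, V) = -12 - 2*Q (b(Q, V) = -7 + (-2*Q - 5) = -7 + (-5 - 2*Q) = -12 - 2*Q)
m = -1
(m*x(7, b((-5)², Y(-1))))*46 = -1/(-12 - 2*(-5)²)*46 = -1/(-12 - 2*25)*46 = -1/(-12 - 50)*46 = -1/(-62)*46 = -1*(-1/62)*46 = (1/62)*46 = 23/31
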